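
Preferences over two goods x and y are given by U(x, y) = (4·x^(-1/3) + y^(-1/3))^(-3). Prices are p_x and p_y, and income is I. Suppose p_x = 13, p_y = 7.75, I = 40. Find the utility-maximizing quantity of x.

x* = 2.3476

From the CES first-order condition, 4·(y/x)^(4/3) = p_x/p_y.
Solve for the ratio: y/x = [(1/4)·p_x/p_y]^(0.75).
With the ratio pinned down, the budget gives x* = I/(p_x + p_y·(y/x)) and y* = (y/x)·x*.
Numerically y/x = 0.521118, so x* = 40/(13 + 7.75·0.521118) = 2.3476.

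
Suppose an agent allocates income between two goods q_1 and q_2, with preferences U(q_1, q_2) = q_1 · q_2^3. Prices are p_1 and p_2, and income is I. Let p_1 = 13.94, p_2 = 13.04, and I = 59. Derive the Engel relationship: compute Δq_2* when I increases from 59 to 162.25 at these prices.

Δq_2* = 5.9385

Demand: q_1*(p_1,p_2,I) = 0.25·I/p_1 and q_2* = 0.75·I/p_2.
At p_1=13.94, p_2=13.04, I=59: q_2* = 0.75·59/13.04 = 3.3934.
At I' = 162.25: q_2* = 9.3319. Change: 9.3319 − 3.3934 = 5.9385.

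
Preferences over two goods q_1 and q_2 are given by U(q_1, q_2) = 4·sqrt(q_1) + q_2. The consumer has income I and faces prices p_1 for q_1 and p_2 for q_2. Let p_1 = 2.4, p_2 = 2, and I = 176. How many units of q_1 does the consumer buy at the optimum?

Set MRS = p_1/p_2: 2·q_1^(−1/2) = p_1/p_2.
Solve: √q_1 = 2·p_2/p_1, so q_1*(p_1,p_2) = (2·p_2/p_1)², and q_2* = (I − p_1·q_1*)/p_2.
Plugging in: q_1* = (2·2/2.4)² = 2.7778.

q_1* = 2.7778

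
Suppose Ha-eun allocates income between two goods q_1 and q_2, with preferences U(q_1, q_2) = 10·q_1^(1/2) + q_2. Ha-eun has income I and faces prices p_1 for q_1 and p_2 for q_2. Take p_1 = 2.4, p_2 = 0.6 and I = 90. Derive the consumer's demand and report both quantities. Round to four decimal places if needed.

q_1* = 1.5625, q_2* = 143.75

Thus q_1* = (5·p_2/p_1)² — independent of I — with the rest of income spent on q_2.
Plugging in: q_1* = (5·0.6/2.4)² = 1.5625, q_2* = 143.75.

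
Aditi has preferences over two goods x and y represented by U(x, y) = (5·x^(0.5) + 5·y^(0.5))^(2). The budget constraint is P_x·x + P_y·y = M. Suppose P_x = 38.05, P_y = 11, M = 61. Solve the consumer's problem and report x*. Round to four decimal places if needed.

x* = 0.3595

MU_x ∝ 5·x^(-0.5), MU_y ∝ 5·y^(-0.5), so MRS = (y/x)^(0.5) = P_x/P_y.
Solve for the ratio: y/x = [P_x/P_y]^(2).
Substitute y = (y/x)·x into the budget: x* = M/(P_x + P_y·(y/x)).
Numerically y/x = 11.96531, so x* = 61/(38.05 + 11·11.96531) = 0.3595.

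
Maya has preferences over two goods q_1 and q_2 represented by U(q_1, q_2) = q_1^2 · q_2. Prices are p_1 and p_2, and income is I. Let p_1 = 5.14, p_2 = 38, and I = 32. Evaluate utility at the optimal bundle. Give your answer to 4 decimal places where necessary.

MU_q_1/MU_q_2 = (2·q_2)/(q_1); tangency sets this equal to p_1/p_2.
So 2·p_2·q_2 = p_1·q_1; combined with the budget, a share 2/3 of income goes to q_1.
Demand: q_1*(p_1,p_2,I) = 2/3·I/p_1 and q_2* = 1/3·I/p_2.
At p_1=5.14, p_2=38, I=32: q_1* = 2/3·32/5.14 = 4.1505, q_2* = 0.2807.
Utility at the optimum: U(4.1505, 0.2807) = 4.8354.

V = 4.8354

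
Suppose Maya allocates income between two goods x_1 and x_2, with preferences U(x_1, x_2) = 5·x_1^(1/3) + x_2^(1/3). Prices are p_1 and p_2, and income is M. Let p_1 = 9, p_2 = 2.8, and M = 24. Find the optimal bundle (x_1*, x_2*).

x_1* = 2.2981, x_2* = 1.1845

From the CES first-order condition, 5·(x_2/x_1)^(2/3) = p_1/p_2.
Solve for the ratio: x_2/x_1 = [(1/5)·p_1/p_2]^(1.5).
With the ratio pinned down, the budget gives x_1* = M/(p_1 + p_2·(x_2/x_1)) and x_2* = (x_2/x_1)·x_1*.
Numerically x_2/x_1 = 0.515432, so x_1* = 24/(9 + 2.8·0.515432) = 2.2981 and x_2* = 0.515432·2.2981 = 1.1845.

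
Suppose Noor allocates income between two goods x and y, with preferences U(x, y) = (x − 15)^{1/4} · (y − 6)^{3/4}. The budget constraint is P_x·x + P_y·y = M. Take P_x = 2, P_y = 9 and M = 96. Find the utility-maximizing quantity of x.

This is Cobb-Douglas in (x−15, y−6): tangency gives 0.25·P_y·(y−6) = 0.75·P_x·(x−15).
Substituting into the budget: x* = 15 + 0.25·(M − 15·P_x − 6·P_y)/P_x, and y* = 6 + 0.75·(…)/P_y.
Discretionary income = 96 − 15·2 − 6·9 = 12; x* = 15 + 0.25·12/2 = 16.5.

x* = 16.5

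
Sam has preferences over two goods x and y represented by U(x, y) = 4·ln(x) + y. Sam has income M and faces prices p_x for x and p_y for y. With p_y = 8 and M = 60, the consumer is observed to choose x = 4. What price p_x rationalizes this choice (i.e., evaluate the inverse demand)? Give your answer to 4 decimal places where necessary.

p_x = 8

MU_x = 4/x, MU_y = 1. Tangency: 4/x = p_x/p_y.
So x*(p_x,p_y) = 4·p_y/p_x, independent of income; and y* = (M − 4·p_y)/p_y.
Set x* = 4 in the demand function and solve for p_x: p_x = 8.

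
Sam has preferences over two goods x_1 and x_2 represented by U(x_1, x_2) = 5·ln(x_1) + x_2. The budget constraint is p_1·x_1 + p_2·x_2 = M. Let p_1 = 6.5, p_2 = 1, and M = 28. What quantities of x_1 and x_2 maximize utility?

So x_1*(p_1,p_2) = 5·p_2/p_1, independent of income; and x_2* = (M − 5·p_2)/p_2.
At the given prices: x_1* = 5·1/6.5 = 0.7692, and x_2* = 23.

x_1* = 0.7692, x_2* = 23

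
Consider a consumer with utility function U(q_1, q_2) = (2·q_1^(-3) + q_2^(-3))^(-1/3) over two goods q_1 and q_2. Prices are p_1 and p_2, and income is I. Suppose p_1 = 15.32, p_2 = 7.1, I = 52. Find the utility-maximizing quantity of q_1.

With the ratio pinned down, the budget gives q_1* = I/(p_1 + p_2·(q_2/q_1)) and q_2* = (q_2/q_1)·q_1*.
Numerically q_2/q_1 = 1.019161, so q_1* = 52/(15.32 + 7.1·1.019161) = 2.3054.

q_1* = 2.3054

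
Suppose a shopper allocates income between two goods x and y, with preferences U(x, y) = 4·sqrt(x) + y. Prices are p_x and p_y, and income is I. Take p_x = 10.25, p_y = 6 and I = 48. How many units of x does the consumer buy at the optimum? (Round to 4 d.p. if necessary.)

MU_x = 2/√x, MU_y = 1. Tangency: 2/√x = p_x/p_y.
Thus x* = (2·p_y/p_x)² — independent of I — with the rest of income spent on y.
Plugging in: x* = (2·6/10.25)² = 1.3706.

x* = 1.3706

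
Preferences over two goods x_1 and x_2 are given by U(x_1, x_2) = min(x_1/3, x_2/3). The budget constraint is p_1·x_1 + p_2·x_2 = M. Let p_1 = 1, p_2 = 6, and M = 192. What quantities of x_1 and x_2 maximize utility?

Leontief preferences: the optimum is at the kink where x_1/3 = x_2/3, i.e. x_2 = x_1.
Budget: p_1·x_1 + p_2·x_1 = M, so (3·p_1 + 3·p_2)·x_1 = 3·M.
Demand: x_1*(p_1,p_2,M) = 3·M/(3·p_1 + 3·p_2), x_2* = 3·M/(3·p_1 + 3·p_2).
Here 3·1 + 3·6 = 21, giving x_1* = 27.4286 and x_2* = 27.4286.

x_1* = 27.4286, x_2* = 27.4286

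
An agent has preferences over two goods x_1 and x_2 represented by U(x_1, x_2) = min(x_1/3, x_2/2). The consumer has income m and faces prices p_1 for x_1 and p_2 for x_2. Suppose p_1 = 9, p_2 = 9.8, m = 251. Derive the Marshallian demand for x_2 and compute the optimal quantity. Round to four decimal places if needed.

Leontief preferences: the optimum is at the kink where x_1/3 = x_2/2, i.e. x_2 = (2/3)·x_1.
Budget: p_1·x_1 + p_2·(2/3)·x_1 = m, so (3·p_1 + 2·p_2)·x_1 = 3·m.
Demand: x_1*(p_1,p_2,m) = 3·m/(3·p_1 + 2·p_2), x_2* = 2·m/(3·p_1 + 2·p_2).
Here 3·9 + 2·9.8 = 46.6, giving x_2* = 10.7725.

x_2* = 10.7725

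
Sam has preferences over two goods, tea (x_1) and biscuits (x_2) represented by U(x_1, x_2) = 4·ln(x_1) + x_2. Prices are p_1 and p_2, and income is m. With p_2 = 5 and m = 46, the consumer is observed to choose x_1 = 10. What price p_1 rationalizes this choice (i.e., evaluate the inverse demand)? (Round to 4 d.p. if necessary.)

Set MRS = p_1/p_2: (4/x_1)/1 = p_1/p_2.
So x_1*(p_1,p_2) = 4·p_2/p_1, independent of income; and x_2* = (m − 4·p_2)/p_2.
Set x_1* = 10 in the demand function and solve for p_1: p_1 = 2.

p_1 = 2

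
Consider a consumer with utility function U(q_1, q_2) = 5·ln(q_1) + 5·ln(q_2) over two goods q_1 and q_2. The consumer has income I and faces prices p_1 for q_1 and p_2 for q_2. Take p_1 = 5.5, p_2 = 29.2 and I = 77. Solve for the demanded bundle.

q_1* = 7, q_2* = 1.3185

MU_q_1/MU_q_2 = (5·q_2)/(5·q_1); tangency sets this equal to p_1/p_2.
Rearranging, p_2·q_2 = p_1·q_1. Substituting into the budget gives p_1·q_1·(1 + 1) = I.
Demand: q_1*(p_1,p_2,I) = 0.5·I/p_1 and q_2* = 0.5·I/p_2.
At p_1=5.5, p_2=29.2, I=77: q_1* = 0.5·77/5.5 = 7, q_2* = 1.3185.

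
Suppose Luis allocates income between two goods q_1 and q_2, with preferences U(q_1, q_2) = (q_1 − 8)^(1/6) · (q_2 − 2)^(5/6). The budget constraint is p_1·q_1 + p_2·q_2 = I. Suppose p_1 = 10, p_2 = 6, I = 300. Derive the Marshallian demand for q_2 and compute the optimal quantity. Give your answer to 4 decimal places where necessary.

q_2* = 30.8889

This is Cobb-Douglas in (q_1−8, q_2−2): tangency gives 1/6·p_2·(q_2−2) = 5/6·p_1·(q_1−8).
After buying the subsistence bundle (8, 2), a share 1/6 of the remaining income goes to q_1: q_1* = 8 + 1/6·(I − 8p_1 − 2p_2)/p_1.
Discretionary income = 300 − 8·10 − 2·6 = 208; q_2* = 2 + 5/6·208/6 = 30.8889.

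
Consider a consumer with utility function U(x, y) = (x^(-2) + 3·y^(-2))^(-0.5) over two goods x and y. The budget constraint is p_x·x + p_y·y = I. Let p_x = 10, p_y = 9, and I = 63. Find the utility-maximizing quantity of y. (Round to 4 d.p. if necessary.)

MU_x ∝ x^(-3), MU_y ∝ 3·y^(-3), so MRS = (1/3)·(y/x)^(3) = p_x/p_y.
Hence y/x = (3·p_x/p_y)^(1/(3)), i.e. raised to the 1/3 power.
With the ratio pinned down, the budget gives x* = I/(p_x + p_y·(y/x)) and y* = (y/x)·x*.
Numerically y/x = 1.493802, so x* = 63/(10 + 9·1.493802) = 2.6872 and y* = 1.493802·2.6872 = 4.0142.

y* = 4.0142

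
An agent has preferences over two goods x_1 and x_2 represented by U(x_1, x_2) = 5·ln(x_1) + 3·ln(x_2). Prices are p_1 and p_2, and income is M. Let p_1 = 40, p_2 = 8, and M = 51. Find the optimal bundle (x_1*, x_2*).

x_1* = 0.7969, x_2* = 2.3906

MU_x_1/MU_x_2 = (5·x_2)/(3·x_1); tangency sets this equal to p_1/p_2.
So 5·p_2·x_2 = 3·p_1·x_1; combined with the budget, a share 0.625 of income goes to x_1.
Demand: x_1*(p_1,p_2,M) = 0.625·M/p_1 and x_2* = 0.375·M/p_2.
At p_1=40, p_2=8, M=51: x_1* = 0.625·51/40 = 0.7969, x_2* = 2.3906.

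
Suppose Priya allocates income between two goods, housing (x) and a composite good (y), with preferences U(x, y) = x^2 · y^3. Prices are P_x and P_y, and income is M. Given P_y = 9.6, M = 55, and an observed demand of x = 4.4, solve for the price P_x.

P_x = 5

The MRS is (2/3)·y/x. Set MRS = P_x/P_y.
Rearranging, P_y·y = (3/2)·P_x·x. Substituting into the budget gives P_x·x·(1 + (3/2)) = M.
Demand: x*(P_x,P_y,M) = 0.4·M/P_x and y* = 0.6·M/P_y.
Set x* = 4.4 in the demand function and solve for P_x: P_x = 5.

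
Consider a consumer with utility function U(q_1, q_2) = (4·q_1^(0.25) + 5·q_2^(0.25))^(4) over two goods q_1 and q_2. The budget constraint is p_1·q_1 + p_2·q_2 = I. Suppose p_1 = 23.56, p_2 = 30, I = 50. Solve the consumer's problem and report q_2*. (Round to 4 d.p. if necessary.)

With the ratio pinned down, the budget gives q_1* = I/(p_1 + p_2·(q_2/q_1)) and q_2* = (q_2/q_1)·q_1*.
Numerically q_2/q_1 = 0.975631, so q_1* = 50/(23.56 + 30·0.975631) = 0.9465 and q_2* = 0.975631·0.9465 = 0.9234.

q_2* = 0.9234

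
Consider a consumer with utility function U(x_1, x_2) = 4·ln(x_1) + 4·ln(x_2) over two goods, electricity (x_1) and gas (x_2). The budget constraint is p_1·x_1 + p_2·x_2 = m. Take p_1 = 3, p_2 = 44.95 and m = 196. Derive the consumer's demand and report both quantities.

MU_x_1/MU_x_2 = (4·x_2)/(4·x_1); tangency sets this equal to p_1/p_2.
So 4·p_2·x_2 = 4·p_1·x_1; combined with the budget, a share 0.5 of income goes to x_1.
Demand: x_1*(p_1,p_2,m) = 0.5·m/p_1 and x_2* = 0.5·m/p_2.
At p_1=3, p_2=44.95, m=196: x_1* = 0.5·196/3 = 32.6667, x_2* = 2.1802.

x_1* = 32.6667, x_2* = 2.1802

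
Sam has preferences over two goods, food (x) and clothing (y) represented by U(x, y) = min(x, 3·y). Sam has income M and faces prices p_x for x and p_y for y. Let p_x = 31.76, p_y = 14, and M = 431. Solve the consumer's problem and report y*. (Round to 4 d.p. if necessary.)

y* = 3.944

With perfect complements, no substitution: consume in ratio x:y = 3:1.
Budget: p_x·x + p_y·(1/3)·x = M, so (3·p_x + p_y)·x = 3·M.
Demand: x*(p_x,p_y,M) = 3·M/(3·p_x + p_y), y* = M/(3·p_x + p_y).
Here 3·31.76 + 14 = 109.28, giving y* = 3.944.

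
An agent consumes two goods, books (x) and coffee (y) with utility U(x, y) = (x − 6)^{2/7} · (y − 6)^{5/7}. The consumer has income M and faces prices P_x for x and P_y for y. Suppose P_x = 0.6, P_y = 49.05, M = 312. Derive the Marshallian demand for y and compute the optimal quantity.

After buying the subsistence bundle (6, 6), a share 2/7 of the remaining income goes to x: x* = 6 + 2/7·(M − 6P_x − 6P_y)/P_x.
Discretionary income = 312 − 6·0.6 − 6·49.05 = 14.1; y* = 6 + 5/7·14.1/49.05 = 6.2053.

y* = 6.2053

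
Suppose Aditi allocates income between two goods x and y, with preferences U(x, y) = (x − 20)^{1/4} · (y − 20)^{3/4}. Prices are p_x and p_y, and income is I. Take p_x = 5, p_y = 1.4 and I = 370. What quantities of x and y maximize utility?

x* = 32.1, y* = 149.6429

Let x' = x−20, y' = y−20. MRS = (1/3)·y'/x' = p_x/p_y.
After buying the subsistence bundle (20, 20), a share 0.25 of the remaining income goes to x: x* = 20 + 0.25·(I − 20p_x − 20p_y)/p_x.
Discretionary income = 370 − 20·5 − 20·1.4 = 242; x* = 20 + 0.25·242/5 = 32.1; y* = 20 + 0.75·242/1.4 = 149.6429.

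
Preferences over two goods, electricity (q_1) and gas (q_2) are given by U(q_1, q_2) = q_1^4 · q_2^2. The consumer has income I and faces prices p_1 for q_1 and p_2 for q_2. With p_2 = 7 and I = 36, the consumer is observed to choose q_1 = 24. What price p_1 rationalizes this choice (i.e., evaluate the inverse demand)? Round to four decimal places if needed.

The MRS is 2·q_2/q_1. Set MRS = p_1/p_2.
Rearranging, p_2·q_2 = (1/2)·p_1·q_1. Substituting into the budget gives p_1·q_1·(1 + (1/2)) = I.
Demand: q_1*(p_1,p_2,I) = 2/3·I/p_1 and q_2* = 1/3·I/p_2.
Set q_1* = 24 in the demand function and solve for p_1: p_1 = 1.

p_1 = 1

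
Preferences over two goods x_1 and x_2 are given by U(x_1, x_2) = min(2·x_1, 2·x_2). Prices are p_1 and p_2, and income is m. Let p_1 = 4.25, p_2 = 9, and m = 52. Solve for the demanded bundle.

Leontief preferences: the optimum is at the kink where x_1/2 = x_2/2, i.e. x_2 = x_1.
Budget: p_1·x_1 + p_2·x_1 = m, so (2·p_1 + 2·p_2)·x_1 = 2·m.
Demand: x_1*(p_1,p_2,m) = 2·m/(2·p_1 + 2·p_2), x_2* = 2·m/(2·p_1 + 2·p_2).
Here 2·4.25 + 2·9 = 26.5, giving x_1* = 3.9245 and x_2* = 3.9245.

x_1* = 3.9245, x_2* = 3.9245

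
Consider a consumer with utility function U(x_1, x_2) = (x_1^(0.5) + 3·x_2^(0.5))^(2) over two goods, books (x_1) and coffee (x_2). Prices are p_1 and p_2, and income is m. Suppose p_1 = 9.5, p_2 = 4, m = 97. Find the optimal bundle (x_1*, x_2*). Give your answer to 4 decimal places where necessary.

x_1* = 0.4563, x_2* = 23.1662

MU_x_1 ∝ x_1^(-0.5), MU_x_2 ∝ 3·x_2^(-0.5), so MRS = (1/3)·(x_2/x_1)^(0.5) = p_1/p_2.
Hence x_2/x_1 = (3·p_1/p_2)^(1/(0.5)), i.e. raised to the 2 power.
Substitute x_2 = (x_2/x_1)·x_1 into the budget: x_1* = m/(p_1 + p_2·(x_2/x_1)).
Numerically x_2/x_1 = 50.765625, so x_1* = 97/(9.5 + 4·50.765625) = 0.4563 and x_2* = 50.765625·0.4563 = 23.1662.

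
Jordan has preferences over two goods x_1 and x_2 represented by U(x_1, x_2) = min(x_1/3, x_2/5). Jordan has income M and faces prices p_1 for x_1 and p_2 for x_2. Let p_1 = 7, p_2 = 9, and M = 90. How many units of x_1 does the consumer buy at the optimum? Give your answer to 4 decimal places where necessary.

Demand: x_1*(p_1,p_2,M) = 3·M/(3·p_1 + 5·p_2), x_2* = 5·M/(3·p_1 + 5·p_2).
Here 3·7 + 5·9 = 66, giving x_1* = 4.0909.

x_1* = 4.0909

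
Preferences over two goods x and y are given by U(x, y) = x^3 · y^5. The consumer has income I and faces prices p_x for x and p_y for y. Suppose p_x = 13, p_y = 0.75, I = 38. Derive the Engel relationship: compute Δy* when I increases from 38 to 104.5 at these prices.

Tangency: MRS = (3/5)·y/x = p_x/p_y.
So 3·p_y·y = 5·p_x·x; combined with the budget, a share 0.375 of income goes to x.
Demand: x*(p_x,p_y,I) = 0.375·I/p_x and y* = 0.625·I/p_y.
At p_x=13, p_y=0.75, I=38: y* = 0.625·38/0.75 = 31.6667.
At I' = 104.5: y* = 87.0833. Change: 87.0833 − 31.6667 = 55.4167.

Δy* = 55.4167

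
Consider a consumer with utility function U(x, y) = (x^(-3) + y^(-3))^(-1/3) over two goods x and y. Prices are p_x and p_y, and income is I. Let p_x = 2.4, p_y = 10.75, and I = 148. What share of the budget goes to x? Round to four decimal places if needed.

share on x = 0.2452

Substitute y = (y/x)·x into the budget: x* = I/(p_x + p_y·(y/x)).
Numerically y/x = 0.687386, so x* = 148/(2.4 + 10.75·0.687386) = 15.1184 and y* = 0.687386·15.1184 = 10.3922.
Expenditure on x: 2.4·15.1184 = 36.2841; share = 0.2452.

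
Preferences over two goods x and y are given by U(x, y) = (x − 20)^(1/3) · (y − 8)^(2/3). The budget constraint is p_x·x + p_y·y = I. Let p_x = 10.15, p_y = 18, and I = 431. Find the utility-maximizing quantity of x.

MRS = (1/2)·(y−8)/(x−20). Tangency with p_x/p_y gives y−8 = 2·(p_x/p_y)·(x−20).
Substituting into the budget: x* = 20 + 1/3·(I − 20·p_x − 8·p_y)/p_x, and y* = 8 + 2/3·(…)/p_y.
Discretionary income = 431 − 20·10.15 − 8·18 = 84; x* = 20 + 1/3·84/10.15 = 22.7586.

x* = 22.7586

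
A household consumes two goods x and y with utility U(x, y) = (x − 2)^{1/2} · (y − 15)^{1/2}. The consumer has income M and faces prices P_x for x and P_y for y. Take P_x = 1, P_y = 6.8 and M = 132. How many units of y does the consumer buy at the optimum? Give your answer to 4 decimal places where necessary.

y* = 17.0588

This is Cobb-Douglas in (x−2, y−15): tangency gives 0.5·P_y·(y−15) = 0.5·P_x·(x−2).
After buying the subsistence bundle (2, 15), a share 0.5 of the remaining income goes to x: x* = 2 + 0.5·(M − 2P_x − 15P_y)/P_x.
Discretionary income = 132 − 2·1 − 15·6.8 = 28; y* = 15 + 0.5·28/6.8 = 17.0588.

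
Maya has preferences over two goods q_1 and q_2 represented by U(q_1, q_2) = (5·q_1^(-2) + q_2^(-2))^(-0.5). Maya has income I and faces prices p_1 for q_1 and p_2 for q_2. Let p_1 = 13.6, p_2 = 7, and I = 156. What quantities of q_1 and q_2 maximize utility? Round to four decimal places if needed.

With the ratio pinned down, the budget gives q_1* = I/(p_1 + p_2·(q_2/q_1)) and q_2* = (q_2/q_1)·q_1*.
Numerically q_2/q_1 = 0.729721, so q_1* = 156/(13.6 + 7·0.729721) = 8.3387 and q_2* = 0.729721·8.3387 = 6.0849.

q_1* = 8.3387, q_2* = 6.0849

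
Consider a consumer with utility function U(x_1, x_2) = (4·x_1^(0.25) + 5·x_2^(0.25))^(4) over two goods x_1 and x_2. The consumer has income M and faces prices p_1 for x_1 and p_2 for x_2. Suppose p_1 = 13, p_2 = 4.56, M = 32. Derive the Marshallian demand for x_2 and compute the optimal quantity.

MRS = MU_x_1/MU_x_2 = (4/5)·(x_2/x_1)^(0.75). Set equal to p_1/p_2.
Solve for the ratio: x_2/x_1 = [(5/4)·p_1/p_2]^(4/3).
Substitute x_2 = (x_2/x_1)·x_1 into the budget: x_1* = M/(p_1 + p_2·(x_2/x_1)).
Numerically x_2/x_1 = 5.443163, so x_1* = 32/(13 + 4.56·5.443163) = 0.8461 and x_2* = 5.443163·0.8461 = 4.6054.

x_2* = 4.6054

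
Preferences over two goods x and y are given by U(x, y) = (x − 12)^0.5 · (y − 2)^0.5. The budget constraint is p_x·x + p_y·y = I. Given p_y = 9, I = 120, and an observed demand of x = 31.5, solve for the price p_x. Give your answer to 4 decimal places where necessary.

This is Cobb-Douglas in (x−12, y−2): tangency gives 0.5·p_y·(y−2) = 0.5·p_x·(x−12).
Substituting into the budget: x* = 12 + 0.5·(I − 12·p_x − 2·p_y)/p_x, and y* = 2 + 0.5·(…)/p_y.
Set x* = 31.5 in the demand function and solve for p_x: p_x = 2.

p_x = 2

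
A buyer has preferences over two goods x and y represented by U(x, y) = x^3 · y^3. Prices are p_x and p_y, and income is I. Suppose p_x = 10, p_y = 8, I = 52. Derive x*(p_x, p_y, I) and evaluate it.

x* = 2.6

At p_x=10, p_y=8, I=52: x* = 0.5·52/10 = 2.6.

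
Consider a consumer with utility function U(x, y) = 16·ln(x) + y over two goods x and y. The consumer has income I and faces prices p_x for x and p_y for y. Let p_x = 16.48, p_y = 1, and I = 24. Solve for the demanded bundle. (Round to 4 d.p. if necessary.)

x* = 0.9709, y* = 8

Set MRS = p_x/p_y: (16/x)/1 = p_x/p_y.
So x*(p_x,p_y) = 16·p_y/p_x, independent of income; and y* = (I − 16·p_y)/p_y.
At the given prices: x* = 16·1/16.48 = 0.9709, and y* = 8.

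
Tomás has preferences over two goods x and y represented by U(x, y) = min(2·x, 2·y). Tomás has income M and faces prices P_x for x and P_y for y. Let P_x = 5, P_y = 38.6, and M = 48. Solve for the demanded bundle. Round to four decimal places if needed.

x* = 1.1009, y* = 1.1009

With perfect complements, no substitution: consume in ratio x:y = 2:2.
Budget: P_x·x + P_y·x = M, so (2·P_x + 2·P_y)·x = 2·M.
Demand: x*(P_x,P_y,M) = 2·M/(2·P_x + 2·P_y), y* = 2·M/(2·P_x + 2·P_y).
Here 2·5 + 2·38.6 = 87.2, giving x* = 1.1009 and y* = 1.1009.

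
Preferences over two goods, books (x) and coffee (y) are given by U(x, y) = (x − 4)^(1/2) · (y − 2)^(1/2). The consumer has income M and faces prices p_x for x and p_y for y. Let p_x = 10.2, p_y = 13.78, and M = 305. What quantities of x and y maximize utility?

This is Cobb-Douglas in (x−4, y−2): tangency gives 0.5·p_y·(y−2) = 0.5·p_x·(x−4).
Substituting into the budget: x* = 4 + 0.5·(M − 4·p_x − 2·p_y)/p_x, and y* = 2 + 0.5·(…)/p_y.
Discretionary income = 305 − 4·10.2 − 2·13.78 = 236.64; x* = 4 + 0.5·236.64/10.2 = 15.6; y* = 2 + 0.5·236.64/13.78 = 10.5864.

x* = 15.6, y* = 10.5864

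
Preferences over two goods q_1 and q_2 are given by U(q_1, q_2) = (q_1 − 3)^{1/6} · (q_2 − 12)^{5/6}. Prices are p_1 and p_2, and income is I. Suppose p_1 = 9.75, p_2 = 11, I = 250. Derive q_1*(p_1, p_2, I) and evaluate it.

MRS = (1/5)·(q_2−12)/(q_1−3). Tangency with p_1/p_2 gives q_2−12 = 5·(p_1/p_2)·(q_1−3).
After buying the subsistence bundle (3, 12), a share 1/6 of the remaining income goes to q_1: q_1* = 3 + 1/6·(I − 3p_1 − 12p_2)/p_1.
Discretionary income = 250 − 3·9.75 − 12·11 = 88.75; q_1* = 3 + 1/6·88.75/9.75 = 4.5171.

q_1* = 4.5171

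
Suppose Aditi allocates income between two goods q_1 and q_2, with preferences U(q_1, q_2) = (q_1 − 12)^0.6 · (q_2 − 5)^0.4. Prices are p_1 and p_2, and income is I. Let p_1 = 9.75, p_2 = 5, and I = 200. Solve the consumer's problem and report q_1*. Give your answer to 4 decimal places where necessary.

q_1* = 15.5692

Discretionary income = 200 − 12·9.75 − 5·5 = 58; q_1* = 12 + 0.6·58/9.75 = 15.5692.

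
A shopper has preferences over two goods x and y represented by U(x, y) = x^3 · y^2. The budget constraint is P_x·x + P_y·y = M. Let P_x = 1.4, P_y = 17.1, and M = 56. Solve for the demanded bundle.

Demand: x*(P_x,P_y,M) = 0.6·M/P_x and y* = 0.4·M/P_y.
At P_x=1.4, P_y=17.1, M=56: x* = 0.6·56/1.4 = 24, y* = 1.3099.

x* = 24, y* = 1.3099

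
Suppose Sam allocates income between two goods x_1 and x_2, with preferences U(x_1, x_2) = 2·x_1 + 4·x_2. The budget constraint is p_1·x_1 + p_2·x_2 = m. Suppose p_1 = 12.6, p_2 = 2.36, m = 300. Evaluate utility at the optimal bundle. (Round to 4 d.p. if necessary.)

Perfect substitutes: compare marginal utility per dollar. 2/p_1 vs 4/p_2 → 0.1587 vs 1.6949.
x_2 gives more utility per dollar, so spend all income on x_2: x_2* = m/p_2, x_1* = 0.
Numerically: x_1* = 0, x_2* = 127.1186.
Utility at the optimum: U(0, 127.1186) = 508.4746.

V = 508.4746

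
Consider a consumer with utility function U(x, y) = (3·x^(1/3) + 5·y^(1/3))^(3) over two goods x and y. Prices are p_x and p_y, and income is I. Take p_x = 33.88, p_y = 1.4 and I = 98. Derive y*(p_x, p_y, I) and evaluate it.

From the CES first-order condition, (3/5)·(y/x)^(2/3) = p_x/p_y.
Solve for the ratio: y/x = [(5/3)·p_x/p_y]^(1.5).
With the ratio pinned down, the budget gives x* = I/(p_x + p_y·(y/x)) and y* = (y/x)·x*.
Numerically y/x = 256.151069, so x* = 98/(33.88 + 1.4·256.151069) = 0.2497 and y* = 256.151069·0.2497 = 63.9576.

y* = 63.9576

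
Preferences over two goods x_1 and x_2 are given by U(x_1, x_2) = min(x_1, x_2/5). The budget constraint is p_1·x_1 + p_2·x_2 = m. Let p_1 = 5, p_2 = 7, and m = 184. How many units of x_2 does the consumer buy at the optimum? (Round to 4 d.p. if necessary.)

With perfect complements, no substitution: consume in ratio x_1:x_2 = 1:5.
Budget: p_1·x_1 + p_2·5·x_1 = m, so (p_1 + 5·p_2)·x_1 = m.
Demand: x_1*(p_1,p_2,m) = m/(p_1 + 5·p_2), x_2* = 5·m/(p_1 + 5·p_2).
Here 5 + 5·7 = 40, giving x_2* = 23.

x_2* = 23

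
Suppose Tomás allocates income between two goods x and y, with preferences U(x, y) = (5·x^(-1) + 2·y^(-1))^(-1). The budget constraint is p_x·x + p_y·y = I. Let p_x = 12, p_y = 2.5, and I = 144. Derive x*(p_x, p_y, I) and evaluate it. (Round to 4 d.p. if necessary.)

x* = 9.3119

From the CES first-order condition, (5/2)·(y/x)^(2) = p_x/p_y.
Solve for the ratio: y/x = [(2/5)·p_x/p_y]^(0.5).
Substitute y = (y/x)·x into the budget: x* = I/(p_x + p_y·(y/x)).
Numerically y/x = 1.385641, so x* = 144/(12 + 2.5·1.385641) = 9.3119.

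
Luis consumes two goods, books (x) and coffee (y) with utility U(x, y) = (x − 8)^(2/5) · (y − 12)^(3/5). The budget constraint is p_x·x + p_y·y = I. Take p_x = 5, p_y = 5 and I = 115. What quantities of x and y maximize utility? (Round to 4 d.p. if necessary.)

Let x' = x−8, y' = y−12. MRS = (2/3)·y'/x' = p_x/p_y.
After buying the subsistence bundle (8, 12), a share 0.4 of the remaining income goes to x: x* = 8 + 0.4·(I − 8p_x − 12p_y)/p_x.
Discretionary income = 115 − 8·5 − 12·5 = 15; x* = 8 + 0.4·15/5 = 9.2; y* = 12 + 0.6·15/5 = 13.8.

x* = 9.2, y* = 13.8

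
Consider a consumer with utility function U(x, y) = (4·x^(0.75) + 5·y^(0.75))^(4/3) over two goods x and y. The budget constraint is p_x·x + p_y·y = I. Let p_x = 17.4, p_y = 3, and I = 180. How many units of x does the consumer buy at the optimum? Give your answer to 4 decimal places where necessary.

MRS = MU_x/MU_y = (4/5)·(y/x)^(0.25). Set equal to p_x/p_y.
Solve for the ratio: y/x = [(5/4)·p_x/p_y]^(4).
Substitute y = (y/x)·x into the budget: x* = I/(p_x + p_y·(y/x)).
Numerically y/x = 2762.816406, so x* = 180/(17.4 + 3·2762.816406) = 0.0217.

x* = 0.0217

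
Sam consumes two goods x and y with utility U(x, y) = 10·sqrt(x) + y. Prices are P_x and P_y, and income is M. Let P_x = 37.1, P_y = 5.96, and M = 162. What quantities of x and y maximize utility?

Utility is quasi-linear in y; the FOC for x is 5/√x = P_x/P_y.
Thus x* = (5·P_y/P_x)² — independent of M — with the rest of income spent on y.
Plugging in: x* = (5·5.96/37.1)² = 0.6452, y* = 23.165.

x* = 0.6452, y* = 23.165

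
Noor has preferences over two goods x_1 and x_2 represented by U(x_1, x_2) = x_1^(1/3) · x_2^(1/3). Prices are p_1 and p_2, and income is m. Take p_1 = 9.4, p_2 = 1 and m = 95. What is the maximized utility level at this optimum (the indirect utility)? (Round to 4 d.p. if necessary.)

V = 6.2147

Demand: x_1*(p_1,p_2,m) = 0.5·m/p_1 and x_2* = 0.5·m/p_2.
At p_1=9.4, p_2=1, m=95: x_1* = 0.5·95/9.4 = 5.0532, x_2* = 47.5.
Utility at the optimum: U(5.0532, 47.5) = 6.2147.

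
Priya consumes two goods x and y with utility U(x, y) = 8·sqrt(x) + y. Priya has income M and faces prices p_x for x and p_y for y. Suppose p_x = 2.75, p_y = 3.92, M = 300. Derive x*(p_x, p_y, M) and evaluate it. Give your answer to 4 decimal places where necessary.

x* = 32.5107

Utility is quasi-linear in y; the FOC for x is 4/√x = p_x/p_y.
Solve: √x = 4·p_y/p_x, so x*(p_x,p_y) = (4·p_y/p_x)², and y* = (M − p_x·x*)/p_y.
Plugging in: x* = (4·3.92/2.75)² = 32.5107.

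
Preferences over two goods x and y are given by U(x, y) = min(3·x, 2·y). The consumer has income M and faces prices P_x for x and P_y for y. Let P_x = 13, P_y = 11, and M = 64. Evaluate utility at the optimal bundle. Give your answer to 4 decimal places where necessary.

With perfect complements, no substitution: consume in ratio x:y = 2:3.
Budget: P_x·x + P_y·(3/2)·x = M, so (2·P_x + 3·P_y)·x = 2·M.
Demand: x*(P_x,P_y,M) = 2·M/(2·P_x + 3·P_y), y* = 3·M/(2·P_x + 3·P_y).
Here 2·13 + 3·11 = 59, giving x* = 2.1695 and y* = 3.2542.
Utility at the optimum: U(2.1695, 3.2542) = 6.5085.

V = 6.5085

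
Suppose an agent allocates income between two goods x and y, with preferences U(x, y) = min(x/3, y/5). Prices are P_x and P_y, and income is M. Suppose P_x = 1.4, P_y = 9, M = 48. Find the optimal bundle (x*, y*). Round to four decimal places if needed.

Leontief preferences: the optimum is at the kink where x/3 = y/5, i.e. y = (5/3)·x.
Budget: P_x·x + P_y·(5/3)·x = M, so (3·P_x + 5·P_y)·x = 3·M.
Demand: x*(P_x,P_y,M) = 3·M/(3·P_x + 5·P_y), y* = 5·M/(3·P_x + 5·P_y).
Here 3·1.4 + 5·9 = 49.2, giving x* = 2.9268 and y* = 4.878.

x* = 2.9268, y* = 4.878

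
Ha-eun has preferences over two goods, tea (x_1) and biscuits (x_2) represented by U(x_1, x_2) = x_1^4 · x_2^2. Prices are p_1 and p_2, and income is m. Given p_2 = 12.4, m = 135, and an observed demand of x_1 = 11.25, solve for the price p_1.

Tangency: MRS = 2·x_2/x_1 = p_1/p_2.
Rearranging, p_2·x_2 = (1/2)·p_1·x_1. Substituting into the budget gives p_1·x_1·(1 + (1/2)) = m.
Demand: x_1*(p_1,p_2,m) = 2/3·m/p_1 and x_2* = 1/3·m/p_2.
Set x_1* = 11.25 in the demand function and solve for p_1: p_1 = 8.

p_1 = 8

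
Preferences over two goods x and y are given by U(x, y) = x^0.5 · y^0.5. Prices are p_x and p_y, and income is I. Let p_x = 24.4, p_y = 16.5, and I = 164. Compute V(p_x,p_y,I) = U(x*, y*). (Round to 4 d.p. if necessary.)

V = 4.0867

Tangency: MRS = y/x = p_x/p_y.
Rearranging, p_y·y = p_x·x. Substituting into the budget gives p_x·x·(1 + 1) = I.
Demand: x*(p_x,p_y,I) = 0.5·I/p_x and y* = 0.5·I/p_y.
At p_x=24.4, p_y=16.5, I=164: x* = 0.5·164/24.4 = 3.3607, y* = 4.9697.
Utility at the optimum: U(3.3607, 4.9697) = 4.0867.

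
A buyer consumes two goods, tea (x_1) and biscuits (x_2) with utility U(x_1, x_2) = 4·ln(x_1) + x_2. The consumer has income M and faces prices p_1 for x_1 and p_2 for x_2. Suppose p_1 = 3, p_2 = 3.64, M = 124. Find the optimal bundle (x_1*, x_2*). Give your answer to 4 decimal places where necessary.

x_1* = 4.8533, x_2* = 30.0659

MU_x_1 = 4/x_1, MU_x_2 = 1. Tangency: 4/x_1 = p_1/p_2.
So x_1*(p_1,p_2) = 4·p_2/p_1, independent of income; and x_2* = (M − 4·p_2)/p_2.
At the given prices: x_1* = 4·3.64/3 = 4.8533, and x_2* = 30.0659.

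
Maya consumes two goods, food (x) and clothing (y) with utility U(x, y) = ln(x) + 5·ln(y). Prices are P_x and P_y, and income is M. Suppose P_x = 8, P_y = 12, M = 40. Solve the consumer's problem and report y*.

y* = 2.7778

MU_x/MU_y = (y)/(5·x); tangency sets this equal to P_x/P_y.
So P_y·y = 5·P_x·x; combined with the budget, a share 1/6 of income goes to x.
Demand: x*(P_x,P_y,M) = 1/6·M/P_x and y* = 5/6·M/P_y.
At P_x=8, P_y=12, M=40: y* = 5/6·40/12 = 2.7778.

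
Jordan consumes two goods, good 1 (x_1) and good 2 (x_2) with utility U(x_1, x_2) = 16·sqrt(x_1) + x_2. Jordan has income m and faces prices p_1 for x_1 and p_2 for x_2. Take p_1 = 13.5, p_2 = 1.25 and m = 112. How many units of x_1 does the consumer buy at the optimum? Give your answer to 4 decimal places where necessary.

x_1* = 0.5487

Utility is quasi-linear in x_2; the FOC for x_1 is 8/√x_1 = p_1/p_2.
Solve: √x_1 = 8·p_2/p_1, so x_1*(p_1,p_2) = (8·p_2/p_1)², and x_2* = (m − p_1·x_1*)/p_2.
Plugging in: x_1* = (8·1.25/13.5)² = 0.5487.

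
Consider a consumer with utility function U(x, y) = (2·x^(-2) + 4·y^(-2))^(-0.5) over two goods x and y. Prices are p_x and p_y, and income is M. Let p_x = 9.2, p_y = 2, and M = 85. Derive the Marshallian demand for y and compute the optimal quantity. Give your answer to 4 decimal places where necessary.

y* = 13.3008

With the ratio pinned down, the budget gives x* = M/(p_x + p_y·(y/x)) and y* = (y/x)·x*.
Numerically y/x = 2.095379, so x* = 85/(9.2 + 2·2.095379) = 6.3477 and y* = 2.095379·6.3477 = 13.3008.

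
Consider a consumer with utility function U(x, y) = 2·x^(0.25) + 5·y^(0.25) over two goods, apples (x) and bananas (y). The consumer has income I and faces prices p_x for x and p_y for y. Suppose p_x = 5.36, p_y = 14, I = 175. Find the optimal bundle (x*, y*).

MRS = MU_x/MU_y = (2/5)·(y/x)^(0.75). Set equal to p_x/p_y.
Solve for the ratio: y/x = [(5/2)·p_x/p_y]^(4/3).
Substitute y = (y/x)·x into the budget: x* = I/(p_x + p_y·(y/x)).
Numerically y/x = 0.943269, so x* = 175/(5.36 + 14·0.943269) = 9.4259 and y* = 0.943269·9.4259 = 8.8912.

x* = 9.4259, y* = 8.8912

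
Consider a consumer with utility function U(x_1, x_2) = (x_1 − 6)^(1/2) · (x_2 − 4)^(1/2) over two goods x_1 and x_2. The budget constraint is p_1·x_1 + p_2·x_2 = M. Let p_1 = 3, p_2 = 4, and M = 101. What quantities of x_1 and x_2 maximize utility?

x_1* = 17.1667, x_2* = 12.375

Let x_1' = x_1−6, x_2' = x_2−4. MRS = x_2'/x_1' = p_1/p_2.
Substituting into the budget: x_1* = 6 + 0.5·(M − 6·p_1 − 4·p_2)/p_1, and x_2* = 4 + 0.5·(…)/p_2.
Discretionary income = 101 − 6·3 − 4·4 = 67; x_1* = 6 + 0.5·67/3 = 17.1667; x_2* = 4 + 0.5·67/4 = 12.375.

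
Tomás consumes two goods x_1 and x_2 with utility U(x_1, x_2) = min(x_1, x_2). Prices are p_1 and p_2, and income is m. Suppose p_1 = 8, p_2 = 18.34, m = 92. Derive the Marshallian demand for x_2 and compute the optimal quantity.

Leontief preferences: the optimum is at the kink where x_1/1 = x_2/1, i.e. x_2 = x_1.
Budget: p_1·x_1 + p_2·x_1 = m, so (p_1 + p_2)·x_1 = m.
Demand: x_1*(p_1,p_2,m) = m/(p_1 + p_2), x_2* = m/(p_1 + p_2).
Here 8 + 18.34 = 26.34, giving x_2* = 3.4928.

x_2* = 3.4928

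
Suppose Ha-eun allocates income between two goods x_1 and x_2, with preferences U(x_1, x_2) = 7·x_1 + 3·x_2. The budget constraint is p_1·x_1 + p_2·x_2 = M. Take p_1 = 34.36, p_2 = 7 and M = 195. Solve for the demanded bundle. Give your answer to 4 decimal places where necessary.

x_1* = 0, x_2* = 27.8571

Perfect substitutes: compare marginal utility per dollar. 7/p_1 vs 3/p_2 → 0.2037 vs 0.4286.
x_2 gives more utility per dollar, so spend all income on x_2: x_2* = M/p_2, x_1* = 0.
Numerically: x_1* = 0, x_2* = 27.8571.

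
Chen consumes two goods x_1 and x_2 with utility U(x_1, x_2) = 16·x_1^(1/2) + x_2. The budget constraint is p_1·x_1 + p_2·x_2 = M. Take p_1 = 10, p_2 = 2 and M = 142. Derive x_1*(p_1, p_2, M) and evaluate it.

x_1* = 2.56

Set MRS = p_1/p_2: 8·x_1^(−1/2) = p_1/p_2.
Thus x_1* = (8·p_2/p_1)² — independent of M — with the rest of income spent on x_2.
Plugging in: x_1* = (8·2/10)² = 2.56.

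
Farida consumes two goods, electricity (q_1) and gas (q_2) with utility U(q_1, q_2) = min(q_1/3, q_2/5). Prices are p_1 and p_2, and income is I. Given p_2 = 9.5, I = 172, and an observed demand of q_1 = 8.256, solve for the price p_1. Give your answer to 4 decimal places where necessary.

p_1 = 5

Leontief preferences: the optimum is at the kink where q_1/3 = q_2/5, i.e. q_2 = (5/3)·q_1.
Budget: p_1·q_1 + p_2·(5/3)·q_1 = I, so (3·p_1 + 5·p_2)·q_1 = 3·I.
Demand: q_1*(p_1,p_2,I) = 3·I/(3·p_1 + 5·p_2), q_2* = 5·I/(3·p_1 + 5·p_2).
Set q_1* = 8.256 in the demand function and solve for p_1: p_1 = 5.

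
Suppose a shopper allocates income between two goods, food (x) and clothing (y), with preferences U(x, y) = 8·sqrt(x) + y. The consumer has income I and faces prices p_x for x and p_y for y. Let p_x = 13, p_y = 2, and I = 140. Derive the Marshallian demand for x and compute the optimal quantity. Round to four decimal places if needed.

MU_x = 4/√x, MU_y = 1. Tangency: 4/√x = p_x/p_y.
Solve: √x = 4·p_y/p_x, so x*(p_x,p_y) = (4·p_y/p_x)², and y* = (I − p_x·x*)/p_y.
Plugging in: x* = (4·2/13)² = 0.3787.

x* = 0.3787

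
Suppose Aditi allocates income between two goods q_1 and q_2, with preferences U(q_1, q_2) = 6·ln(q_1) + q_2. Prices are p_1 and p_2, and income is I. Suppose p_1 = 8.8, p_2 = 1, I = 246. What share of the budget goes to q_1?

share on q_1 = 0.0244

MU_q_1 = 6/q_1, MU_q_2 = 1. Tangency: 6/q_1 = p_1/p_2.
So q_1*(p_1,p_2) = 6·p_2/p_1, independent of income; and q_2* = (I − 6·p_2)/p_2.
At the given prices: q_1* = 6·1/8.8 = 0.6818, and q_2* = 240.
Expenditure on q_1: 8.8·0.6818 = 6; share = 0.0244.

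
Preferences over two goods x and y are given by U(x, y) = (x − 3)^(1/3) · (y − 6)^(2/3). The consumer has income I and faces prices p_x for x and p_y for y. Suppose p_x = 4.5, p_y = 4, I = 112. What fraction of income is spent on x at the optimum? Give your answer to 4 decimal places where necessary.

share on x = 0.3423

Substituting into the budget: x* = 3 + 1/3·(I − 3·p_x − 6·p_y)/p_x, and y* = 6 + 2/3·(…)/p_y.
Discretionary income = 112 − 3·4.5 − 6·4 = 74.5; x* = 3 + 1/3·74.5/4.5 = 8.5185; y* = 6 + 2/3·74.5/4 = 18.4167.
Expenditure on x: 4.5·8.5185 = 38.3333; share = 0.3423.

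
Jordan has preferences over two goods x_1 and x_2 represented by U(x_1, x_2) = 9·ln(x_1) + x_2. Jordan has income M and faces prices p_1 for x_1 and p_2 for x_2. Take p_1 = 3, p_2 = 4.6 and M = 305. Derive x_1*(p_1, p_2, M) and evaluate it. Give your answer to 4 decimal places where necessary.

MU_x_1 = 9/x_1, MU_x_2 = 1. Tangency: 9/x_1 = p_1/p_2.
So x_1*(p_1,p_2) = 9·p_2/p_1, independent of income; and x_2* = (M − 9·p_2)/p_2.
At the given prices: x_1* = 9·4.6/3 = 13.8.

x_1* = 13.8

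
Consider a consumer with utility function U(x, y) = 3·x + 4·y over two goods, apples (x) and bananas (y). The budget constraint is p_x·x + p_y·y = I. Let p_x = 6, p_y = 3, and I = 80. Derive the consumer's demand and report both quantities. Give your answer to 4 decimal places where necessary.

x* = 0, y* = 26.6667

Linear utility — the consumer picks whichever good has higher MU/price: 3/6 = 0.5 vs 4/3 = 1.3333.
y gives more utility per dollar, so spend all income on y: y* = I/p_y, x* = 0.
Numerically: x* = 0, y* = 26.6667.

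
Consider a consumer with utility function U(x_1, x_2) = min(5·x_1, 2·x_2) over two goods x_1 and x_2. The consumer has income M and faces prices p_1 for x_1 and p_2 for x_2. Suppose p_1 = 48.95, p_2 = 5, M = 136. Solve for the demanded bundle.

x_1* = 2.2132, x_2* = 5.533

Demand: x_1*(p_1,p_2,M) = 2·M/(2·p_1 + 5·p_2), x_2* = 5·M/(2·p_1 + 5·p_2).
Here 2·48.95 + 5·5 = 122.9, giving x_1* = 2.2132 and x_2* = 5.533.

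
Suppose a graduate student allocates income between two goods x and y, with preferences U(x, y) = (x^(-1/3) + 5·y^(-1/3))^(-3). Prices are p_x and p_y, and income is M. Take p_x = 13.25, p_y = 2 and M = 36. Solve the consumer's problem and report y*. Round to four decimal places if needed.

MU_x ∝ x^(-4/3), MU_y ∝ 5·y^(-4/3), so MRS = (1/5)·(y/x)^(4/3) = p_x/p_y.
Hence y/x = (5·p_x/p_y)^(1/(4/3)), i.e. raised to the 0.75 power.
Substitute y = (y/x)·x into the budget: x* = M/(p_x + p_y·(y/x)).
Numerically y/x = 13.807559, so x* = 36/(13.25 + 2·13.807559) = 0.8809 and y* = 13.807559·0.8809 = 12.1637.

y* = 12.1637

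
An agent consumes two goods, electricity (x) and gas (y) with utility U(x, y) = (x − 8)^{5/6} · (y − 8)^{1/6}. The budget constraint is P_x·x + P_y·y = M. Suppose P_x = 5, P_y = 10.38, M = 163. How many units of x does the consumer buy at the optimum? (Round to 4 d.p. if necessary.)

x* = 14.66

This is Cobb-Douglas in (x−8, y−8): tangency gives 5/6·P_y·(y−8) = 1/6·P_x·(x−8).
Substituting into the budget: x* = 8 + 5/6·(M − 8·P_x − 8·P_y)/P_x, and y* = 8 + 1/6·(…)/P_y.
Discretionary income = 163 − 8·5 − 8·10.38 = 39.96; x* = 8 + 5/6·39.96/5 = 14.66.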